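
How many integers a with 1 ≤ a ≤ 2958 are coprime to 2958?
The number of a ∈ {1, ..., 2958} with gcd(a, 2958) = 1 is by definition Euler's totient φ(2958). φ is multiplicative, with φ(p^e) = p^e − p^(e−1). Factorise 2958 = 2 · 3 · 17 · 29. Then
  φ(2958) = (2 − 1) · (3 − 1) · (17 − 1) · (29 − 1) = 1 · 2 · 16 · 28 = 896.
So there are 896 such integers.

Final answer: 896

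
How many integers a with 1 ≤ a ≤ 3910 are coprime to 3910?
1408

The number of a ∈ {1, ..., 3910} with gcd(a, 3910) = 1 is by definition Euler's totient φ(3910). φ is multiplicative, with φ(p^e) = p^e − p^(e−1). Factorise 3910 = 2 · 5 · 17 · 23. Then
  φ(3910) = (2 − 1) · (5 − 1) · (17 − 1) · (23 − 1) = 1 · 4 · 16 · 22 = 1408.
So there are 1408 such integers.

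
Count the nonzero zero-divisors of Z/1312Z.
Z/1312Z has 671 nonzero zero-divisors

In Z/1312Z each nonzero element is either a unit (gcd with 1312 is 1) or a zero-divisor (gcd > 1). The number of units is φ(1312): factorise 1312 = 2^5 · 41, so φ(1312) = (2^5 − 2^4) · (41 − 1) = 16 · 40 = 640. The nonzero elements number 1312 − 1 = 1311. Hence the nonzero zero-divisors number 1311 − 640 = 671.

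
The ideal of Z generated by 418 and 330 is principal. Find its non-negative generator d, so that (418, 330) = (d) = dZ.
(418, 330) = (22); d = 22

In the PID Z, (a, b) is generated by gcd(a, b). Compute gcd(418, 330) with the extended Euclidean algorithm, tracking rows (r, s, t) with s·418 + t·330 = r:
  row A: (418, 1, 0)   [1·418 + 0·330 = 418]
  row B: (330, 0, 1)   [0·418 + 1·330 = 330]
  418 = 1·330 + 88   → row C = row A − 1·row B = (88, 1, −1)   [check: 1·418 − 1·330 = 88]
  330 = 3·88 + 66   → row D = row B − 3·row C = (66, −3, 4)   [check: −3·418 + 4·330 = 66]
  88 = 1·66 + 22   → row E = row C − 1·row D = (22, 4, −5)   [check: 4·418 − 5·330 = 22]
  66 = 3·22 + 0   → remainder 0, stop. gcd = 22 (last nonzero row E).
So gcd(418, 330) = 22, with Bézout identity 4·418 − 5·330 = 22. Containment (⊇): the Bézout identity exhibits 22 as an element of (418, 330), giving (22) ⊆ (418, 330). Containment (⊆): since 22 | 418 and 22 | 330 (418 = 22·19, 330 = 22·15), every Z-linear combination of 418 and 330 is divisible by 22, so (418, 330) ⊆ (22). Therefore (418, 330) = (22), d = 22.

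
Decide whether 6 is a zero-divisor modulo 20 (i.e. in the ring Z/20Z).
YES

gcd(6, 20) = 2 > 1, so 6 is not a unit in Z/20Z. In Z/nZ every nonzero non-unit is a zero-divisor: explicitly, take b = 20/gcd = 10 ≠ 0 (mod 20); then 6·10 = 60 = 3·20, i.e. 6·10 ≡ 0 (mod 20). So 6 is a zero-divisor.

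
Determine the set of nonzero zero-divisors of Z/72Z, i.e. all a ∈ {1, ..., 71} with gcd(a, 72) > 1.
An element a ∈ Z/72Z (with a ≠ 0) is a zero-divisor iff gcd(a, 72) > 1 (because a is a unit precisely when gcd(a, n) = 1, and in Z/nZ every nonzero, non-unit element is a zero-divisor). Scan a = 1, ..., 71 and keep those with gcd(a, 72) > 1:
  gcd(2, 72) = 2, gcd(3, 72) = 3, gcd(4, 72) = 4, gcd(6, 72) = 6, gcd(8, 72) = 8, gcd(9, 72) = 9, gcd(10, 72) = 2, gcd(12, 72) = 12, gcd(14, 72) = 2, gcd(15, 72) = 3, gcd(16, 72) = 8, gcd(18, 72) = 18, gcd(20, 72) = 4, gcd(21, 72) = 3, gcd(22, 72) = 2, gcd(24, 72) = 24, gcd(26, 72) = 2, gcd(27, 72) = 9, gcd(28, 72) = 4, gcd(30, 72) = 6, gcd(32, 72) = 8, gcd(33, 72) = 3, gcd(34, 72) = 2, gcd(36, 72) = 36, gcd(38, 72) = 2, gcd(39, 72) = 3, gcd(40, 72) = 8, gcd(42, 72) = 6, gcd(44, 72) = 4, gcd(45, 72) = 9, gcd(46, 72) = 2, gcd(48, 72) = 24, gcd(50, 72) = 2, gcd(51, 72) = 3, gcd(52, 72) = 4, gcd(54, 72) = 18, gcd(56, 72) = 8, gcd(57, 72) = 3, gcd(58, 72) = 2, gcd(60, 72) = 12, gcd(62, 72) = 2, gcd(63, 72) = 9, gcd(64, 72) = 8, gcd(66, 72) = 6, gcd(68, 72) = 4, gcd(69, 72) = 3, gcd(70, 72) = 2.
All other a ∈ {1, ..., 71} have gcd(a, 72) = 1 and are units. So the nonzero zero-divisors are exactly the 47 values of a appearing in this scan.

Final answer: nonzero zero-divisors of Z/72Z = {2, 3, 4, 6, 8, 9, 10, 12, 14, 15, 16, 18, 20, 21, 22, 24, 26, 27, 28, 30, 32, 33, 34, 36, 38, 39, 40, 42, 44, 45, 46, 48, 50, 51, 52, 54, 56, 57, 58, 60, 62, 63, 64, 66, 68, 69, 70}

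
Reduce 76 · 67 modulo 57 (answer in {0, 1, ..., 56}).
Reduce the factors first: 76 ≡ 19, 67 ≡ 10 (mod 57), so 76 · 67 ≡ 19 · 10 (mod 57). 19 · 10 = 190. Dividing by 57: 190 = 3·57 + 19. So (76 · 67) mod 57 = 19.

Final answer: 19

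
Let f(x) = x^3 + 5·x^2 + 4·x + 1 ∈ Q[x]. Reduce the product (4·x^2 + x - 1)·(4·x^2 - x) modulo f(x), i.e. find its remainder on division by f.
a · b ≡ 331·x^2 + 305·x + 80 (mod f(x))

First multiply in Q[x] without reducing: a · b = 16·x^4 - 5·x^2 + x. Now divide by f(x) = x^3 + 5·x^2 + 4·x + 1, eliminating the leading term at each step:
  leading term 16·x^4: subtract (16·x)·f(x) = 16·x^4 + 80·x^3 + 64·x^2 + 16·x, leaving -80·x^3 - 69·x^2 - 15·x
  leading term -80·x^3: subtract (-80)·f(x) = -80·x^3 - 400·x^2 - 320·x - 80, leaving 331·x^2 + 305·x + 80
The degree is now < 3, so this is the remainder. Hence a · b ≡ 331·x^2 + 305·x + 80 in Q[x]/(f).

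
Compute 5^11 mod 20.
5

Use repeated squaring. Binary(11) = 1011. Walk through the bits of the exponent 11 left-to-right: at each bit after the leading one, square the running value, then multiply by 5 if the bit is 1 (always reducing mod 20):
  bit 1 = 1 (leading): start with 5.
  bit 2 = 0: square 5^2 = 25 ≡ 5 (mod 20).
  bit 3 = 1: square 5^2 = 25 ≡ 5; bit is 1, so multiply 5·5 = 25 ≡ 5 (mod 20).
  bit 4 = 1: square 5^2 = 25 ≡ 5; bit is 1, so multiply 5·5 = 25 ≡ 5 (mod 20).
Final value: 5^11 ≡ 5 (mod 20).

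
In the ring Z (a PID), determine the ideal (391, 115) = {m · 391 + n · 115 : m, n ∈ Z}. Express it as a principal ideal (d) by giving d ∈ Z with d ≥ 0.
(391, 115) = (23); d = 23

In the PID Z, (a, b) is generated by gcd(a, b). Compute gcd(391, 115) with the extended Euclidean algorithm, tracking rows (r, s, t) with s·391 + t·115 = r:
  row A: (391, 1, 0)   [1·391 + 0·115 = 391]
  row B: (115, 0, 1)   [0·391 + 1·115 = 115]
  391 = 3·115 + 46   → row C = row A − 3·row B = (46, 1, −3)   [check: 1·391 − 3·115 = 46]
  115 = 2·46 + 23   → row D = row B − 2·row C = (23, −2, 7)   [check: −2·391 + 7·115 = 23]
  46 = 2·23 + 0   → remainder 0, stop. gcd = 23 (last nonzero row D).
So gcd(391, 115) = 23, with Bézout identity −2·391 + 7·115 = 23. Containment (⊇): the Bézout identity exhibits 23 as an element of (391, 115), giving (23) ⊆ (391, 115). Containment (⊆): since 23 | 391 and 23 | 115 (391 = 23·17, 115 = 23·5), every Z-linear combination of 391 and 115 is divisible by 23, so (391, 115) ⊆ (23). Therefore (391, 115) = (23), d = 23.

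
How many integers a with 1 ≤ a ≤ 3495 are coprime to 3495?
The number of a ∈ {1, ..., 3495} with gcd(a, 3495) = 1 is by definition Euler's totient φ(3495). φ is multiplicative, with φ(p^e) = p^e − p^(e−1). Factorise 3495 = 3 · 5 · 233. Then
  φ(3495) = (3 − 1) · (5 − 1) · (233 − 1) = 2 · 4 · 232 = 1856.
So there are 1856 such integers.

Final answer: 1856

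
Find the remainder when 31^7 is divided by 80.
31

Use repeated squaring. Binary(7) = 111. Walk through the bits of the exponent 7 left-to-right: at each bit after the leading one, square the running value, then multiply by 31 if the bit is 1 (always reducing mod 80):
  bit 1 = 1 (leading): start with 31.
  bit 2 = 1: square 31^2 = 961 ≡ 1; bit is 1, so multiply 1·31 = 31 (mod 80).
  bit 3 = 1: square 31^2 = 961 ≡ 1; bit is 1, so multiply 1·31 = 31 (mod 80).
Final value: 31^7 ≡ 31 (mod 80).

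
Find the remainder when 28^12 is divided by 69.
Use repeated squaring. Binary(12) = 1100. Walk through the bits of the exponent 12 left-to-right: at each bit after the leading one, square the running value, then multiply by 28 if the bit is 1 (always reducing mod 69):
  bit 1 = 1 (leading): start with 28.
  bit 2 = 1: square 28^2 = 784 ≡ 25; bit is 1, so multiply 25·28 = 700 ≡ 10 (mod 69).
  bit 3 = 0: square 10^2 = 100 ≡ 31 (mod 69).
  bit 4 = 0: square 31^2 = 961 ≡ 64 (mod 69).
Final value: 28^12 ≡ 64 (mod 69).

Final answer: 64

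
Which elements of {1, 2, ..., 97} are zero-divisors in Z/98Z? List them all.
An element a ∈ Z/98Z (with a ≠ 0) is a zero-divisor iff gcd(a, 98) > 1 (because a is a unit precisely when gcd(a, n) = 1, and in Z/nZ every nonzero, non-unit element is a zero-divisor). Scan a = 1, ..., 97 and keep those with gcd(a, 98) > 1:
  gcd(2, 98) = 2, gcd(4, 98) = 2, gcd(6, 98) = 2, gcd(7, 98) = 7, gcd(8, 98) = 2, gcd(10, 98) = 2, gcd(12, 98) = 2, gcd(14, 98) = 14, gcd(16, 98) = 2, gcd(18, 98) = 2, gcd(20, 98) = 2, gcd(21, 98) = 7, gcd(22, 98) = 2, gcd(24, 98) = 2, gcd(26, 98) = 2, gcd(28, 98) = 14, gcd(30, 98) = 2, gcd(32, 98) = 2, gcd(34, 98) = 2, gcd(35, 98) = 7, gcd(36, 98) = 2, gcd(38, 98) = 2, gcd(40, 98) = 2, gcd(42, 98) = 14, gcd(44, 98) = 2, gcd(46, 98) = 2, gcd(48, 98) = 2, gcd(49, 98) = 49, gcd(50, 98) = 2, gcd(52, 98) = 2, gcd(54, 98) = 2, gcd(56, 98) = 14, gcd(58, 98) = 2, gcd(60, 98) = 2, gcd(62, 98) = 2, gcd(63, 98) = 7, gcd(64, 98) = 2, gcd(66, 98) = 2, gcd(68, 98) = 2, gcd(70, 98) = 14, gcd(72, 98) = 2, gcd(74, 98) = 2, gcd(76, 98) = 2, gcd(77, 98) = 7, gcd(78, 98) = 2, gcd(80, 98) = 2, gcd(82, 98) = 2, gcd(84, 98) = 14, gcd(86, 98) = 2, gcd(88, 98) = 2, gcd(90, 98) = 2, gcd(91, 98) = 7, gcd(92, 98) = 2, gcd(94, 98) = 2, gcd(96, 98) = 2.
All other a ∈ {1, ..., 97} have gcd(a, 98) = 1 and are units. So the nonzero zero-divisors are exactly the 55 values of a appearing in this scan.

Final answer: nonzero zero-divisors of Z/98Z = {2, 4, 6, 7, 8, 10, 12, 14, 16, 18, 20, 21, 22, 24, 26, 28, 30, 32, 34, 35, 36, 38, 40, 42, 44, 46, 48, 49, 50, 52, 54, 56, 58, 60, 62, 63, 64, 66, 68, 70, 72, 74, 76, 77, 78, 80, 82, 84, 86, 88, 90, 91, 92, 94, 96}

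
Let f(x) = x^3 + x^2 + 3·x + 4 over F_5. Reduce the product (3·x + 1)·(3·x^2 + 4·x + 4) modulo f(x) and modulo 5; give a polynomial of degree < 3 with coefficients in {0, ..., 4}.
Multiply as integer polynomials: a · b = 9·x^3 + 15·x^2 + 16·x + 4. Reducing coefficients mod 5: a · b ≡ 4·x^3 + x + 4. Now divide by f(x) = x^3 + x^2 + 3·x + 4 in F_5[x], eliminating the leading term at each step:
  leading term 4·x^3: subtract (4)·f(x) = 4·x^3 + 4·x^2 + 2·x + 1, leaving x^2 + 4·x + 3 (coefficients mod 5)
The degree is now < 3, so this is the remainder. Hence a · b ≡ x^2 + 4·x + 3 in F_5[x]/(f).

Final answer: a · b ≡ x^2 + 4·x + 3 (mod f(x))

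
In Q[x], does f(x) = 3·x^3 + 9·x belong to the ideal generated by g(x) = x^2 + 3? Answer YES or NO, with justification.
In Q[x] the ideal (g) consists of all multiples of g, so f ∈ (g) iff g | f, i.e. iff the remainder of f on division by g is 0. Divide f by g (g is monic, so eliminate the leading term of the running remainder at each step):
  leading term 3·x^3: subtract (3·x)·g(x) = 3·x^3 + 9·x, leaving 0
The remainder is 0, so f(x) = g(x) · h(x) with h(x) = 3·x. Hence g | f, i.e. f ∈ (g).

Final answer: YES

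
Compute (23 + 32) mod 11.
Reduce the summands first: 23 ≡ 1, 32 ≡ 10 (mod 11), so 23 + 32 ≡ 1 + 10 (mod 11). 1 + 10 = 11; 11 = 1·11 + 0, so (23 + 32) mod 11 = 0.

Final answer: 0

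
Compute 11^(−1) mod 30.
Apply the extended Euclidean algorithm to (30, 11), tracking rows (r, s, t) with s·30 + t·11 = r. Each division r_prev = q·r_cur + r_new produces the new row as (previous row) − q·(current row):
  row A: (30, 1, 0)   [1·30 + 0·11 = 30]
  row B: (11, 0, 1)   [0·30 + 1·11 = 11]
  30 = 2·11 + 8   → row C = row A − 2·row B = (8, 1, −2)   [check: 1·30 − 2·11 = 8]
  11 = 1·8 + 3   → row D = row B − 1·row C = (3, −1, 3)   [check: −1·30 + 3·11 = 3]
  8 = 2·3 + 2   → row E = row C − 2·row D = (2, 3, −8)   [check: 3·30 − 8·11 = 2]
  3 = 1·2 + 1   → row F = row D − 1·row E = (1, −4, 11)   [check: −4·30 + 11·11 = 1]
  2 = 2·1 + 0   → remainder 0, stop. gcd = 1 (last nonzero row F).
The gcd is 1, so 11 is invertible mod 30. The last nonzero row gives −4·30 + 11·11 = 1, so t = 11. So 11^(−1) ≡ 11 (mod 30). Verify: 11 · 11 = 121 ≡ 1 (mod 30). ✓

Final answer: 11^(−1) ≡ 11 (mod 30)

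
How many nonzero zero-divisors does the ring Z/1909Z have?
Z/1909Z has 104 nonzero zero-divisors

In Z/1909Z each nonzero element is either a unit (gcd with 1909 is 1) or a zero-divisor (gcd > 1). The number of units is φ(1909): factorise 1909 = 23 · 83, so φ(1909) = (23 − 1) · (83 − 1) = 22 · 82 = 1804. The nonzero elements number 1909 − 1 = 1908. Hence the nonzero zero-divisors number 1908 − 1804 = 104.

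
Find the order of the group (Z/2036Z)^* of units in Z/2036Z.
|(Z/2036Z)^*| = 1016

(Z/2036Z)^* consists of the classes a with gcd(a, 2036) = 1, so its order is φ(2036). φ is multiplicative, with φ(p^e) = p^e − p^(e−1). Factorise 2036 = 2^2 · 509. Then
  φ(2036) = (2^2 − 2^1) · (509 − 1) = 2 · 508 = 1016.
Thus |(Z/2036Z)^*| = 1016.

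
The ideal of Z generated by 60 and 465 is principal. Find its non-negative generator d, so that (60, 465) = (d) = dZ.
(60, 465) = (15); d = 15

In the PID Z, (a, b) is generated by gcd(a, b). Compute gcd(465, 60) with the extended Euclidean algorithm, tracking rows (r, s, t) with s·465 + t·60 = r:
  row A: (465, 1, 0)   [1·465 + 0·60 = 465]
  row B: (60, 0, 1)   [0·465 + 1·60 = 60]
  465 = 7·60 + 45   → row C = row A − 7·row B = (45, 1, −7)   [check: 1·465 − 7·60 = 45]
  60 = 1·45 + 15   → row D = row B − 1·row C = (15, −1, 8)   [check: −1·465 + 8·60 = 15]
  45 = 3·15 + 0   → remainder 0, stop. gcd = 15 (last nonzero row D).
So gcd(60, 465) = 15, with Bézout identity −1·465 + 8·60 = 15. Containment (⊇): the Bézout identity exhibits 15 as an element of (60, 465), giving (15) ⊆ (60, 465). Containment (⊆): since 15 | 60 and 15 | 465 (60 = 15·4, 465 = 15·31), every Z-linear combination of 60 and 465 is divisible by 15, so (60, 465) ⊆ (15). Therefore (60, 465) = (15), d = 15.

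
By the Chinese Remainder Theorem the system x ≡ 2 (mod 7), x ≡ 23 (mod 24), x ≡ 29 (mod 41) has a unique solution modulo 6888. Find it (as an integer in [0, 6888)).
The moduli 7, 24, 41 are pairwise coprime, so by the CRT there is a unique solution mod 7·24·41 = 6888.
Solve by successive substitution. Start with x ≡ 2 (mod 7).
  Combine with x ≡ 23 (mod 24): write x = 2 + 7·t and require 2 + 7·t ≡ 23 (mod 24), i.e. 7·t ≡ 23 − 2 ≡ 21 (mod 24). Since 7^(−1) ≡ 7 (mod 24), t ≡ 7·21 ≡ 3 (mod 24). So x ≡ 2 + 7·3 = 23 (mod 168).
  Combine with x ≡ 29 (mod 41): write x = 23 + 168·t and require 23 + 168·t ≡ 29 (mod 41), i.e. 168·t ≡ 29 − 23 ≡ 6 (mod 41). Since 168^(−1) ≡ 31 (mod 41) (168 ≡ 4 (mod 41)), t ≡ 31·6 ≡ 22 (mod 41). So x ≡ 23 + 168·22 = 3719 (mod 6888).
Unique solution in [0, 6888): x = 3719.

Final answer: x ≡ 3719 (mod 6888); the representative in [0, 6888) is 3719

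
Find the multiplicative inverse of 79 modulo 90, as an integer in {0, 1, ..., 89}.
79^(−1) ≡ 49 (mod 90)

Apply the extended Euclidean algorithm to (90, 79), tracking rows (r, s, t) with s·90 + t·79 = r. Each division r_prev = q·r_cur + r_new produces the new row as (previous row) − q·(current row):
  row A: (90, 1, 0)   [1·90 + 0·79 = 90]
  row B: (79, 0, 1)   [0·90 + 1·79 = 79]
  90 = 1·79 + 11   → row C = row A − 1·row B = (11, 1, −1)   [check: 1·90 − 1·79 = 11]
  79 = 7·11 + 2   → row D = row B − 7·row C = (2, −7, 8)   [check: −7·90 + 8·79 = 2]
  11 = 5·2 + 1   → row E = row C − 5·row D = (1, 36, −41)   [check: 36·90 − 41·79 = 1]
  2 = 2·1 + 0   → remainder 0, stop. gcd = 1 (last nonzero row E).
The gcd is 1, so 79 is invertible mod 90. The last nonzero row gives 36·90 − 41·79 = 1, so t = −41. So 79^(−1) ≡ −41 ≡ 49 (mod 90). Verify: 79 · 49 = 3871 ≡ 1 (mod 90). ✓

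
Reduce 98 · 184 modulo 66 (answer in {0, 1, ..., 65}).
14

Reduce the factors first: 98 ≡ 32, 184 ≡ 52 (mod 66), so 98 · 184 ≡ 32 · 52 (mod 66). 32 · 52 = 1664. Dividing by 66: 1664 = 25·66 + 14. So (98 · 184) mod 66 = 14.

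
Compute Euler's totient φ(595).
φ is multiplicative, with φ(p^e) = p^e − p^(e−1). Factorise 595 = 5 · 7 · 17. Then
  φ(595) = (5 − 1) · (7 − 1) · (17 − 1) = 4 · 6 · 16 = 384.

Final answer: φ(595) = 384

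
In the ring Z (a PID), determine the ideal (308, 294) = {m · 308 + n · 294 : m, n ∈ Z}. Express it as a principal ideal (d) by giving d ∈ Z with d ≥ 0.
In the PID Z, (a, b) is generated by gcd(a, b). Compute gcd(308, 294) with the extended Euclidean algorithm, tracking rows (r, s, t) with s·308 + t·294 = r:
  row A: (308, 1, 0)   [1·308 + 0·294 = 308]
  row B: (294, 0, 1)   [0·308 + 1·294 = 294]
  308 = 1·294 + 14   → row C = row A − 1·row B = (14, 1, −1)   [check: 1·308 − 1·294 = 14]
  294 = 21·14 + 0   → remainder 0, stop. gcd = 14 (last nonzero row C).
So gcd(308, 294) = 14, with Bézout identity 1·308 − 1·294 = 14. Containment (⊇): the Bézout identity exhibits 14 as an element of (308, 294), giving (14) ⊆ (308, 294). Containment (⊆): since 14 | 308 and 14 | 294 (308 = 14·22, 294 = 14·21), every Z-linear combination of 308 and 294 is divisible by 14, so (308, 294) ⊆ (14). Therefore (308, 294) = (14), d = 14.

Final answer: (308, 294) = (14); d = 14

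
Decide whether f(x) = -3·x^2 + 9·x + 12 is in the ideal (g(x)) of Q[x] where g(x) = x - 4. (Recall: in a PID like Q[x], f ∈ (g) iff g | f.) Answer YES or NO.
In Q[x] the ideal (g) consists of all multiples of g, so f ∈ (g) iff g | f, i.e. iff the remainder of f on division by g is 0. Divide f by g (g is monic, so eliminate the leading term of the running remainder at each step):
  leading term -3·x^2: subtract (-3·x)·g(x) = -3·x^2 + 12·x, leaving 12 - 3·x
  leading term -3·x: subtract (-3)·g(x) = 12 - 3·x, leaving 0
The remainder is 0, so f(x) = g(x) · h(x) with h(x) = -3·x - 3. Hence g | f, i.e. f ∈ (g).

Final answer: YES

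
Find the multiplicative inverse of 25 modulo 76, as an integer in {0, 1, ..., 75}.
Apply the extended Euclidean algorithm to (76, 25), tracking rows (r, s, t) with s·76 + t·25 = r. Each division r_prev = q·r_cur + r_new produces the new row as (previous row) − q·(current row):
  row A: (76, 1, 0)   [1·76 + 0·25 = 76]
  row B: (25, 0, 1)   [0·76 + 1·25 = 25]
  76 = 3·25 + 1   → row C = row A − 3·row B = (1, 1, −3)   [check: 1·76 − 3·25 = 1]
  25 = 25·1 + 0   → remainder 0, stop. gcd = 1 (last nonzero row C).
The gcd is 1, so 25 is invertible mod 76. The last nonzero row gives 1·76 − 3·25 = 1, so t = −3. So 25^(−1) ≡ −3 ≡ 73 (mod 76). Verify: 25 · 73 = 1825 ≡ 1 (mod 76). ✓

Final answer: 25^(−1) ≡ 73 (mod 76)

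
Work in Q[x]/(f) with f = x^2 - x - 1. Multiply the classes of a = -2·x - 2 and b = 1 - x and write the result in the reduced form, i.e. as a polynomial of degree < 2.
First multiply in Q[x] without reducing: a · b = 2·x^2 - 2. Now divide by f(x) = x^2 - x - 1, eliminating the leading term at each step:
  leading term 2·x^2: subtract (2)·f(x) = 2·x^2 - 2·x - 2, leaving 2·x
The degree is now < 2, so this is the remainder. Hence a · b ≡ 2·x in Q[x]/(f).

Final answer: a · b ≡ 2·x (mod f(x))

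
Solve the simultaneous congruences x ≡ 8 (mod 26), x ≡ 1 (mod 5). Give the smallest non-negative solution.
x ≡ 86 (mod 130); the representative in [0, 130) is 86

The moduli 26, 5 are pairwise coprime, so by the CRT there is a unique solution mod 26·5 = 130.
Solve by successive substitution. Start with x ≡ 8 (mod 26).
  Combine with x ≡ 1 (mod 5): write x = 8 + 26·t and require 8 + 26·t ≡ 1 (mod 5), i.e. 26·t ≡ 1 − 8 ≡ 3 (mod 5). Since 26^(−1) ≡ 1 (mod 5) (26 ≡ 1 (mod 5)), t ≡ 1·3 ≡ 3 (mod 5). So x ≡ 8 + 26·3 = 86 (mod 130).
Unique solution in [0, 130): x = 86.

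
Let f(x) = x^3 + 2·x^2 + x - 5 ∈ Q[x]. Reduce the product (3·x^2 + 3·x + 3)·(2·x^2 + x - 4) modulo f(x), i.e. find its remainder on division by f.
First multiply in Q[x] without reducing: a · b = 6·x^4 + 9·x^3 - 3·x^2 - 9·x - 12. Now divide by f(x) = x^3 + 2·x^2 + x - 5, eliminating the leading term at each step:
  leading term 6·x^4: subtract (6·x)·f(x) = 6·x^4 + 12·x^3 + 6·x^2 - 30·x, leaving -3·x^3 - 9·x^2 + 21·x - 12
  leading term -3·x^3: subtract (-3)·f(x) = -3·x^3 - 6·x^2 - 3·x + 15, leaving -3·x^2 + 24·x - 27
The degree is now < 3, so this is the remainder. Hence a · b ≡ -3·x^2 + 24·x - 27 in Q[x]/(f).

Final answer: a · b ≡ -3·x^2 + 24·x - 27 (mod f(x))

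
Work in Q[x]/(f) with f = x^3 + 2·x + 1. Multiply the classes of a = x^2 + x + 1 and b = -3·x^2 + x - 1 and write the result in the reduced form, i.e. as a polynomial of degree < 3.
First multiply in Q[x] without reducing: a · b = -3·x^4 - 2·x^3 - 3·x^2 - 1. Now divide by f(x) = x^3 + 2·x + 1, eliminating the leading term at each step:
  leading term -3·x^4: subtract (-3·x)·f(x) = -3·x^4 - 6·x^2 - 3·x, leaving -2·x^3 + 3·x^2 + 3·x - 1
  leading term -2·x^3: subtract (-2)·f(x) = -2·x^3 - 4·x - 2, leaving 3·x^2 + 7·x + 1
The degree is now < 3, so this is the remainder. Hence a · b ≡ 3·x^2 + 7·x + 1 in Q[x]/(f).

Final answer: a · b ≡ 3·x^2 + 7·x + 1 (mod f(x))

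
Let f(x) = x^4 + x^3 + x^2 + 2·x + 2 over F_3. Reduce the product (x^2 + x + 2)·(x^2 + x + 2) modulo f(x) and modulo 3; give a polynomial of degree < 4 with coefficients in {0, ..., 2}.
a · b ≡ x^3 + x^2 + 2·x + 2 (mod f(x))

Multiply as integer polynomials: a · b = x^4 + 2·x^3 + 5·x^2 + 4·x + 4. Reducing coefficients mod 3: a · b ≡ x^4 + 2·x^3 + 2·x^2 + x + 1. Now divide by f(x) = x^4 + x^3 + x^2 + 2·x + 2 in F_3[x], eliminating the leading term at each step:
  leading term x^4: subtract (1)·f(x) = x^4 + x^3 + x^2 + 2·x + 2, leaving x^3 + x^2 + 2·x + 2 (coefficients mod 3)
The degree is now < 4, so this is the remainder. Hence a · b ≡ x^3 + x^2 + 2·x + 2 in F_3[x]/(f).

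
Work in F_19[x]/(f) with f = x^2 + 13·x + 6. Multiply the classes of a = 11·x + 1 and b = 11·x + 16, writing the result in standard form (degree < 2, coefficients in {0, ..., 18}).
a · b ≡ x + 12 (mod f(x))

Multiply as integer polynomials: a · b = 121·x^2 + 187·x + 16. Reducing coefficients mod 19: a · b ≡ 7·x^2 + 16·x + 16. Now divide by f(x) = x^2 + 13·x + 6 in F_19[x], eliminating the leading term at each step:
  leading term 7·x^2: subtract (7)·f(x) = 7·x^2 + 15·x + 4, leaving x + 12 (coefficients mod 19)
The degree is now < 2, so this is the remainder. Hence a · b ≡ x + 12 in F_19[x]/(f).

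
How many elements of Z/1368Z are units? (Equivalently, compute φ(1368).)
Z/1368Z has φ(1368) = 432 units

An element a ∈ Z/1368Z is a unit iff gcd(a, 1368) = 1, so the number of units is φ(1368). φ is multiplicative, with φ(p^e) = p^e − p^(e−1). Factorise 1368 = 2^3 · 3^2 · 19. Then
  φ(1368) = (2^3 − 2^2) · (3^2 − 3^1) · (19 − 1) = 4 · 6 · 18 = 432.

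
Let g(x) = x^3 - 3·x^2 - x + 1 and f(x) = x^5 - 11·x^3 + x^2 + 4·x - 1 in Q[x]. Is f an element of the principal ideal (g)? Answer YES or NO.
YES

In Q[x] the ideal (g) consists of all multiples of g, so f ∈ (g) iff g | f, i.e. iff the remainder of f on division by g is 0. Divide f by g (g is monic, so eliminate the leading term of the running remainder at each step):
  leading term x^5: subtract (x^2)·g(x) = x^5 - 3·x^4 - x^3 + x^2, leaving 3·x^4 - 10·x^3 + 4·x - 1
  leading term 3·x^4: subtract (3·x)·g(x) = 3·x^4 - 9·x^3 - 3·x^2 + 3·x, leaving -x^3 + 3·x^2 + x - 1
  leading term -x^3: subtract (-1)·g(x) = -x^3 + 3·x^2 + x - 1, leaving 0
The remainder is 0, so f(x) = g(x) · h(x) with h(x) = x^2 + 3·x - 1. Hence g | f, i.e. f ∈ (g).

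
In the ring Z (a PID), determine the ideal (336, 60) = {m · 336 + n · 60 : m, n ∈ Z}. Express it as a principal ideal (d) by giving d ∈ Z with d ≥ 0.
(336, 60) = (12); d = 12

In the PID Z, (a, b) is generated by gcd(a, b). Compute gcd(336, 60) with the extended Euclidean algorithm, tracking rows (r, s, t) with s·336 + t·60 = r:
  row A: (336, 1, 0)   [1·336 + 0·60 = 336]
  row B: (60, 0, 1)   [0·336 + 1·60 = 60]
  336 = 5·60 + 36   → row C = row A − 5·row B = (36, 1, −5)   [check: 1·336 − 5·60 = 36]
  60 = 1·36 + 24   → row D = row B − 1·row C = (24, −1, 6)   [check: −1·336 + 6·60 = 24]
  36 = 1·24 + 12   → row E = row C − 1·row D = (12, 2, −11)   [check: 2·336 − 11·60 = 12]
  24 = 2·12 + 0   → remainder 0, stop. gcd = 12 (last nonzero row E).
So gcd(336, 60) = 12, with Bézout identity 2·336 − 11·60 = 12. Containment (⊇): the Bézout identity exhibits 12 as an element of (336, 60), giving (12) ⊆ (336, 60). Containment (⊆): since 12 | 336 and 12 | 60 (336 = 12·28, 60 = 12·5), every Z-linear combination of 336 and 60 is divisible by 12, so (336, 60) ⊆ (12). Therefore (336, 60) = (12), d = 12.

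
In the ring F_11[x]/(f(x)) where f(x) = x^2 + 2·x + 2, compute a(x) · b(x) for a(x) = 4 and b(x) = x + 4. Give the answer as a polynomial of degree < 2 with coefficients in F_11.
a · b ≡ 4·x + 5 (mod f(x))

Multiply as integer polynomials: a · b = 4·x + 16. Reducing coefficients mod 11: a · b ≡ 4·x + 5. This already has degree < 2, so no reduction by f is needed. Hence a · b ≡ 4·x + 5 in F_11[x]/(f).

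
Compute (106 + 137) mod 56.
Reduce the summands first: 106 ≡ 50, 137 ≡ 25 (mod 56), so 106 + 137 ≡ 50 + 25 (mod 56). 50 + 25 = 75; 75 = 1·56 + 19, so (106 + 137) mod 56 = 19.

Final answer: 19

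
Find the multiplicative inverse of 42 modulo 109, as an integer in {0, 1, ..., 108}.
Apply the extended Euclidean algorithm to (109, 42), tracking rows (r, s, t) with s·109 + t·42 = r. Each division r_prev = q·r_cur + r_new produces the new row as (previous row) − q·(current row):
  row A: (109, 1, 0)   [1·109 + 0·42 = 109]
  row B: (42, 0, 1)   [0·109 + 1·42 = 42]
  109 = 2·42 + 25   → row C = row A − 2·row B = (25, 1, −2)   [check: 1·109 − 2·42 = 25]
  42 = 1·25 + 17   → row D = row B − 1·row C = (17, −1, 3)   [check: −1·109 + 3·42 = 17]
  25 = 1·17 + 8   → row E = row C − 1·row D = (8, 2, −5)   [check: 2·109 − 5·42 = 8]
  17 = 2·8 + 1   → row F = row D − 2·row E = (1, −5, 13)   [check: −5·109 + 13·42 = 1]
  8 = 8·1 + 0   → remainder 0, stop. gcd = 1 (last nonzero row F).
The gcd is 1, so 42 is invertible mod 109. The last nonzero row gives −5·109 + 13·42 = 1, so t = 13. So 42^(−1) ≡ 13 (mod 109). Verify: 42 · 13 = 546 ≡ 1 (mod 109). ✓

Final answer: 42^(−1) ≡ 13 (mod 109)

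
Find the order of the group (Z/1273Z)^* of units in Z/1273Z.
(Z/1273Z)^* consists of the classes a with gcd(a, 1273) = 1, so its order is φ(1273). φ is multiplicative, with φ(p^e) = p^e − p^(e−1). Factorise 1273 = 19 · 67. Then
  φ(1273) = (19 − 1) · (67 − 1) = 18 · 66 = 1188.
Thus |(Z/1273Z)^*| = 1188.

Final answer: |(Z/1273Z)^*| = 1188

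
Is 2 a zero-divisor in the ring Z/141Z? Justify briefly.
gcd(2, 141) = 1, so 2 is a unit in Z/141Z (it has a multiplicative inverse). A unit cannot be a zero-divisor: if 2·b ≡ 0 then multiplying both sides by 2^(−1) gives b ≡ 0. So 2 is not a zero-divisor.

Final answer: NO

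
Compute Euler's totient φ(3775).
φ is multiplicative, with φ(p^e) = p^e − p^(e−1). Factorise 3775 = 5^2 · 151. Then
  φ(3775) = (5^2 − 5^1) · (151 − 1) = 20 · 150 = 3000.

Final answer: φ(3775) = 3000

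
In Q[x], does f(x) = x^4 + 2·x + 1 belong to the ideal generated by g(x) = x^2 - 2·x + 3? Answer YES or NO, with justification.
In Q[x] the ideal (g) consists of all multiples of g, so f ∈ (g) iff g | f, i.e. iff the remainder of f on division by g is 0. Divide f by g (g is monic, so eliminate the leading term of the running remainder at each step):
  leading term x^4: subtract (x^2)·g(x) = x^4 - 2·x^3 + 3·x^2, leaving 2·x^3 - 3·x^2 + 2·x + 1
  leading term 2·x^3: subtract (2·x)·g(x) = 2·x^3 - 4·x^2 + 6·x, leaving x^2 - 4·x + 1
  leading term x^2: subtract (1)·g(x) = x^2 - 2·x + 3, leaving -2·x - 2
The remainder r(x) = -2·x - 2 ≠ 0 (and deg r < deg g), so g ∤ f, i.e. f ∉ (g).

Final answer: NO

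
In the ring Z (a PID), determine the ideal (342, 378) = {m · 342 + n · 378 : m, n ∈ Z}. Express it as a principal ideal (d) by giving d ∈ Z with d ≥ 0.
In the PID Z, (a, b) is generated by gcd(a, b). Compute gcd(378, 342) with the extended Euclidean algorithm, tracking rows (r, s, t) with s·378 + t·342 = r:
  row A: (378, 1, 0)   [1·378 + 0·342 = 378]
  row B: (342, 0, 1)   [0·378 + 1·342 = 342]
  378 = 1·342 + 36   → row C = row A − 1·row B = (36, 1, −1)   [check: 1·378 − 1·342 = 36]
  342 = 9·36 + 18   → row D = row B − 9·row C = (18, −9, 10)   [check: −9·378 + 10·342 = 18]
  36 = 2·18 + 0   → remainder 0, stop. gcd = 18 (last nonzero row D).
So gcd(342, 378) = 18, with Bézout identity −9·378 + 10·342 = 18. Containment (⊇): the Bézout identity exhibits 18 as an element of (342, 378), giving (18) ⊆ (342, 378). Containment (⊆): since 18 | 342 and 18 | 378 (342 = 18·19, 378 = 18·21), every Z-linear combination of 342 and 378 is divisible by 18, so (342, 378) ⊆ (18). Therefore (342, 378) = (18), d = 18.

Final answer: (342, 378) = (18); d = 18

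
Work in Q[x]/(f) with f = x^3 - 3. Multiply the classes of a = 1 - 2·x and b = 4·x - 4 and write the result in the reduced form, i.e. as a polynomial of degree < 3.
First multiply in Q[x] without reducing: a · b = -8·x^2 + 12·x - 4. This already has degree < 3, so no reduction is needed. Hence a · b ≡ -8·x^2 + 12·x - 4 in Q[x]/(f).

Final answer: a · b ≡ -8·x^2 + 12·x - 4 (mod f(x))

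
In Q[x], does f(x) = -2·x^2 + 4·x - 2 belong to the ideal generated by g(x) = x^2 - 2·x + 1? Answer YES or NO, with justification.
YES

In Q[x] the ideal (g) consists of all multiples of g, so f ∈ (g) iff g | f, i.e. iff the remainder of f on division by g is 0. Divide f by g (g is monic, so eliminate the leading term of the running remainder at each step):
  leading term -2·x^2: subtract (-2)·g(x) = -2·x^2 + 4·x - 2, leaving 0
The remainder is 0, so f(x) = g(x) · h(x) with h(x) = -2. Hence g | f, i.e. f ∈ (g).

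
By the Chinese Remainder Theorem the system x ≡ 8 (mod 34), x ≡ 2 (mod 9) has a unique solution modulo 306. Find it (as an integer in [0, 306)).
x ≡ 110 (mod 306); the representative in [0, 306) is 110

The moduli 34, 9 are pairwise coprime, so by the CRT there is a unique solution mod 34·9 = 306.
Solve by successive substitution. Start with x ≡ 8 (mod 34).
  Combine with x ≡ 2 (mod 9): write x = 8 + 34·t and require 8 + 34·t ≡ 2 (mod 9), i.e. 34·t ≡ 2 − 8 ≡ 3 (mod 9). Since 34^(−1) ≡ 4 (mod 9) (34 ≡ 7 (mod 9)), t ≡ 4·3 ≡ 3 (mod 9). So x ≡ 8 + 34·3 = 110 (mod 306).
Unique solution in [0, 306): x = 110.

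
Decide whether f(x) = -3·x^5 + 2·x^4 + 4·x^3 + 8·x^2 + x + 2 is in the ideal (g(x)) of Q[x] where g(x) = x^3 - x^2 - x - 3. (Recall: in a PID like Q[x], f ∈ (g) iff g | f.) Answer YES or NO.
NO

In Q[x] the ideal (g) consists of all multiples of g, so f ∈ (g) iff g | f, i.e. iff the remainder of f on division by g is 0. Divide f by g (g is monic, so eliminate the leading term of the running remainder at each step):
  leading term -3·x^5: subtract (-3·x^2)·g(x) = -3·x^5 + 3·x^4 + 3·x^3 + 9·x^2, leaving -x^4 + x^3 - x^2 + x + 2
  leading term -x^4: subtract (-x)·g(x) = -x^4 + x^3 + x^2 + 3·x, leaving -2·x^2 - 2·x + 2
The remainder r(x) = -2·x^2 - 2·x + 2 ≠ 0 (and deg r < deg g), so g ∤ f, i.e. f ∉ (g).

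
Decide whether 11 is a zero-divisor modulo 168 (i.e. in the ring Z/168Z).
NO

gcd(11, 168) = 1, so 11 is a unit in Z/168Z (it has a multiplicative inverse). A unit cannot be a zero-divisor: if 11·b ≡ 0 then multiplying both sides by 11^(−1) gives b ≡ 0. So 11 is not a zero-divisor.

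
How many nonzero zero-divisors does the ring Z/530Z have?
Z/530Z has 321 nonzero zero-divisors

In Z/530Z each nonzero element is either a unit (gcd with 530 is 1) or a zero-divisor (gcd > 1). The number of units is φ(530): factorise 530 = 2 · 5 · 53, so φ(530) = (2 − 1) · (5 − 1) · (53 − 1) = 1 · 4 · 52 = 208. The nonzero elements number 530 − 1 = 529. Hence the nonzero zero-divisors number 529 − 208 = 321.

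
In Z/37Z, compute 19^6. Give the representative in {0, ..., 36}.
Use repeated squaring. Binary(6) = 110. Walk through the bits of the exponent 6 left-to-right: at each bit after the leading one, square the running value, then multiply by 19 if the bit is 1 (always reducing mod 37):
  bit 1 = 1 (leading): start with 19.
  bit 2 = 1: square 19^2 = 361 ≡ 28; bit is 1, so multiply 28·19 = 532 ≡ 14 (mod 37).
  bit 3 = 0: square 14^2 = 196 ≡ 11 (mod 37).
Final value: 19^6 ≡ 11 (mod 37).

Final answer: 11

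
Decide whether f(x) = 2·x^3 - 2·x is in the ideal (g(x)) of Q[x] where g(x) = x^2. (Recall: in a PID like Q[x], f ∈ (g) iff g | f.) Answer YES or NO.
In Q[x] the ideal (g) consists of all multiples of g, so f ∈ (g) iff g | f, i.e. iff the remainder of f on division by g is 0. Divide f by g (g is monic, so eliminate the leading term of the running remainder at each step):
  leading term 2·x^3: subtract (2·x)·g(x) = 2·x^3, leaving -2·x
The remainder r(x) = -2·x ≠ 0 (and deg r < deg g), so g ∤ f, i.e. f ∉ (g).

Final answer: NO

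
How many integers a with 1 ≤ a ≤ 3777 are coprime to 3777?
The number of a ∈ {1, ..., 3777} with gcd(a, 3777) = 1 is by definition Euler's totient φ(3777). φ is multiplicative, with φ(p^e) = p^e − p^(e−1). Factorise 3777 = 3 · 1259. Then
  φ(3777) = (3 − 1) · (1259 − 1) = 2 · 1258 = 2516.
So there are 2516 such integers.

Final answer: 2516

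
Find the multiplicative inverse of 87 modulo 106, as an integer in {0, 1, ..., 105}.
Apply the extended Euclidean algorithm to (106, 87), tracking rows (r, s, t) with s·106 + t·87 = r. Each division r_prev = q·r_cur + r_new produces the new row as (previous row) − q·(current row):
  row A: (106, 1, 0)   [1·106 + 0·87 = 106]
  row B: (87, 0, 1)   [0·106 + 1·87 = 87]
  106 = 1·87 + 19   → row C = row A − 1·row B = (19, 1, −1)   [check: 1·106 − 1·87 = 19]
  87 = 4·19 + 11   → row D = row B − 4·row C = (11, −4, 5)   [check: −4·106 + 5·87 = 11]
  19 = 1·11 + 8   → row E = row C − 1·row D = (8, 5, −6)   [check: 5·106 − 6·87 = 8]
  11 = 1·8 + 3   → row F = row D − 1·row E = (3, −9, 11)   [check: −9·106 + 11·87 = 3]
  8 = 2·3 + 2   → row G = row E − 2·row F = (2, 23, −28)   [check: 23·106 − 28·87 = 2]
  3 = 1·2 + 1   → row H = row F − 1·row G = (1, −32, 39)   [check: −32·106 + 39·87 = 1]
  2 = 2·1 + 0   → remainder 0, stop. gcd = 1 (last nonzero row H).
The gcd is 1, so 87 is invertible mod 106. The last nonzero row gives −32·106 + 39·87 = 1, so t = 39. So 87^(−1) ≡ 39 (mod 106). Verify: 87 · 39 = 3393 ≡ 1 (mod 106). ✓

Final answer: 87^(−1) ≡ 39 (mod 106)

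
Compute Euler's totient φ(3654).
φ(3654) = 1008

φ is multiplicative, with φ(p^e) = p^e − p^(e−1). Factorise 3654 = 2 · 3^2 · 7 · 29. Then
  φ(3654) = (2 − 1) · (3^2 − 3^1) · (7 − 1) · (29 − 1) = 1 · 6 · 6 · 28 = 1008.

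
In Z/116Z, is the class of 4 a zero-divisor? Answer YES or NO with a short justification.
YES

gcd(4, 116) = 4 > 1, so 4 is not a unit in Z/116Z. In Z/nZ every nonzero non-unit is a zero-divisor: explicitly, take b = 116/gcd = 29 ≠ 0 (mod 116); then 4·29 = 116 = 1·116, i.e. 4·29 ≡ 0 (mod 116). So 4 is a zero-divisor.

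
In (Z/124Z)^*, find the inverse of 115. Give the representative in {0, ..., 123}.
115^(−1) ≡ 55 (mod 124)

Apply the extended Euclidean algorithm to (124, 115), tracking rows (r, s, t) with s·124 + t·115 = r. Each division r_prev = q·r_cur + r_new produces the new row as (previous row) − q·(current row):
  row A: (124, 1, 0)   [1·124 + 0·115 = 124]
  row B: (115, 0, 1)   [0·124 + 1·115 = 115]
  124 = 1·115 + 9   → row C = row A − 1·row B = (9, 1, −1)   [check: 1·124 − 1·115 = 9]
  115 = 12·9 + 7   → row D = row B − 12·row C = (7, −12, 13)   [check: −12·124 + 13·115 = 7]
  9 = 1·7 + 2   → row E = row C − 1·row D = (2, 13, −14)   [check: 13·124 − 14·115 = 2]
  7 = 3·2 + 1   → row F = row D − 3·row E = (1, −51, 55)   [check: −51·124 + 55·115 = 1]
  2 = 2·1 + 0   → remainder 0, stop. gcd = 1 (last nonzero row F).
The gcd is 1, so 115 is invertible mod 124. The last nonzero row gives −51·124 + 55·115 = 1, so t = 55. So 115^(−1) ≡ 55 (mod 124). Verify: 115 · 55 = 6325 ≡ 1 (mod 124). ✓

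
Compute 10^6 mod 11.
Use repeated squaring. Binary(6) = 110. Walk through the bits of the exponent 6 left-to-right: at each bit after the leading one, square the running value, then multiply by 10 if the bit is 1 (always reducing mod 11):
  bit 1 = 1 (leading): start with 10.
  bit 2 = 1: square 10^2 = 100 ≡ 1; bit is 1, so multiply 1·10 = 10 (mod 11).
  bit 3 = 0: square 10^2 = 100 ≡ 1 (mod 11).
Final value: 10^6 ≡ 1 (mod 11).

Final answer: 1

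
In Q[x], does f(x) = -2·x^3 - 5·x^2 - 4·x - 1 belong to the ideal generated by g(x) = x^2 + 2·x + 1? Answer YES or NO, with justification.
YES

In Q[x] the ideal (g) consists of all multiples of g, so f ∈ (g) iff g | f, i.e. iff the remainder of f on division by g is 0. Divide f by g (g is monic, so eliminate the leading term of the running remainder at each step):
  leading term -2·x^3: subtract (-2·x)·g(x) = -2·x^3 - 4·x^2 - 2·x, leaving -x^2 - 2·x - 1
  leading term -x^2: subtract (-1)·g(x) = -x^2 - 2·x - 1, leaving 0
The remainder is 0, so f(x) = g(x) · h(x) with h(x) = -2·x - 1. Hence g | f, i.e. f ∈ (g).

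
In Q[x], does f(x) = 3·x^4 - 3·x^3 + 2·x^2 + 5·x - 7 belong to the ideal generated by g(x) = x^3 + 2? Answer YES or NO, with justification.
NO

In Q[x] the ideal (g) consists of all multiples of g, so f ∈ (g) iff g | f, i.e. iff the remainder of f on division by g is 0. Divide f by g (g is monic, so eliminate the leading term of the running remainder at each step):
  leading term 3·x^4: subtract (3·x)·g(x) = 3·x^4 + 6·x, leaving -3·x^3 + 2·x^2 - x - 7
  leading term -3·x^3: subtract (-3)·g(x) = -3·x^3 - 6, leaving 2·x^2 - x - 1
The remainder r(x) = 2·x^2 - x - 1 ≠ 0 (and deg r < deg g), so g ∤ f, i.e. f ∉ (g).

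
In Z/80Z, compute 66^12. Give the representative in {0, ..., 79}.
Use repeated squaring. Binary(12) = 1100. Walk through the bits of the exponent 12 left-to-right: at each bit after the leading one, square the running value, then multiply by 66 if the bit is 1 (always reducing mod 80):
  bit 1 = 1 (leading): start with 66.
  bit 2 = 1: square 66^2 = 4356 ≡ 36; bit is 1, so multiply 36·66 = 2376 ≡ 56 (mod 80).
  bit 3 = 0: square 56^2 = 3136 ≡ 16 (mod 80).
  bit 4 = 0: square 16^2 = 256 ≡ 16 (mod 80).
Final value: 66^12 ≡ 16 (mod 80).

Final answer: 16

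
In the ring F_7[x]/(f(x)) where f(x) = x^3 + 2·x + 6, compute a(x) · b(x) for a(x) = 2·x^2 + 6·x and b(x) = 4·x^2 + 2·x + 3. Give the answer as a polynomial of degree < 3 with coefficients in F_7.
a · b ≡ 2·x^2 + 5·x (mod f(x))

Multiply as integer polynomials: a · b = 8·x^4 + 28·x^3 + 18·x^2 + 18·x. Reducing coefficients mod 7: a · b ≡ x^4 + 4·x^2 + 4·x. Now divide by f(x) = x^3 + 2·x + 6 in F_7[x], eliminating the leading term at each step:
  leading term x^4: subtract (x)·f(x) = x^4 + 2·x^2 + 6·x, leaving 2·x^2 + 5·x (coefficients mod 7)
The degree is now < 3, so this is the remainder. Hence a · b ≡ 2·x^2 + 5·x in F_7[x]/(f).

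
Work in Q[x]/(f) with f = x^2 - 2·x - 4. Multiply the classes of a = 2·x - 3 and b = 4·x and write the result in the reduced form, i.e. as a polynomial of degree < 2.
First multiply in Q[x] without reducing: a · b = 8·x^2 - 12·x. Now divide by f(x) = x^2 - 2·x - 4, eliminating the leading term at each step:
  leading term 8·x^2: subtract (8)·f(x) = 8·x^2 - 16·x - 32, leaving 4·x + 32
The degree is now < 2, so this is the remainder. Hence a · b ≡ 4·x + 32 in Q[x]/(f).

Final answer: a · b ≡ 4·x + 32 (mod f(x))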